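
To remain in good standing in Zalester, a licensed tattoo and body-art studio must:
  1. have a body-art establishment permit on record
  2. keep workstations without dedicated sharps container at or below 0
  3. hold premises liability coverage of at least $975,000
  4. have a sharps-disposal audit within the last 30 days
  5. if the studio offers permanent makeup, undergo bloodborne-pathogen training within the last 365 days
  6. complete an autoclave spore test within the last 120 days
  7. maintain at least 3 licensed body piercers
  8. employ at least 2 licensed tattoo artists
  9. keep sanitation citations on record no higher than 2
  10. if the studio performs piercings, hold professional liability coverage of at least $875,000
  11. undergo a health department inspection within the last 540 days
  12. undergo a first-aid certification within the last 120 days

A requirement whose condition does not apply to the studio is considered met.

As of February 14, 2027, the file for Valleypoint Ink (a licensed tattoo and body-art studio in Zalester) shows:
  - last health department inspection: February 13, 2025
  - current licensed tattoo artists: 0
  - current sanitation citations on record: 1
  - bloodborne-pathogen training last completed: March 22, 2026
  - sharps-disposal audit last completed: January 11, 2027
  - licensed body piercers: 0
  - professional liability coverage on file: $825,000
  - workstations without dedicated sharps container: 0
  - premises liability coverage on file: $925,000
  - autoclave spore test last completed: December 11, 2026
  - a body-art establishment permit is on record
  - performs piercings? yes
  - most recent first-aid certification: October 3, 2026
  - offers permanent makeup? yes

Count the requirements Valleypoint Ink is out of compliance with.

7

1. body-art establishment permit present → met
2. workstations without dedicated sharps container 0 ≤ 0 → met
3. premises liability coverage $925,000 < $975,000 → not met
4. sharps-disposal audit 34 days ago vs limit 30 → not met
5. condition 'offers permanent makeup' holds; bloodborne-pathogen training 329 days ago vs limit 365 → met
6. autoclave spore test 65 days ago vs limit 120 → met
7. licensed body piercers 0 < 3 → not met
8. licensed tattoo artists 0 < 2 → not met
9. sanitation citations on record 1 ≤ 2 → met
10. condition 'performs piercings' holds; professional liability coverage $825,000 < $875,000 → not met
11. health department inspection 731 days ago vs limit 540 → not met
12. first-aid certification 134 days ago vs limit 120 → not met
Not met: 7 of 12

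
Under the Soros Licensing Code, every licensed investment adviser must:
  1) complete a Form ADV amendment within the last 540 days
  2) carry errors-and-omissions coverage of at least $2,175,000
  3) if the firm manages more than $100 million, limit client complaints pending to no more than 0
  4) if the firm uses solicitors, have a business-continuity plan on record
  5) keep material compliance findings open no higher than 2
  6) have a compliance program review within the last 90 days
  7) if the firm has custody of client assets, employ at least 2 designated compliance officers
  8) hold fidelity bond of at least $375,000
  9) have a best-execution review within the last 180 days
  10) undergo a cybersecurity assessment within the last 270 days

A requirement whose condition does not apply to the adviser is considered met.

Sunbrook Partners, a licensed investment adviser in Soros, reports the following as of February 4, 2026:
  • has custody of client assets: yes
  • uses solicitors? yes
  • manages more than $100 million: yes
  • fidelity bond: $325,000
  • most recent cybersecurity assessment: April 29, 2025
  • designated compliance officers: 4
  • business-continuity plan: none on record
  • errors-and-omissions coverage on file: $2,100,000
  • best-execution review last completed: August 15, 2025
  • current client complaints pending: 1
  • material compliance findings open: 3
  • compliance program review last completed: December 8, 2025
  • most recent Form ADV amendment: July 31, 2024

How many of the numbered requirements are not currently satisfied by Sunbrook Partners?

7

1. Form ADV amendment 553 days ago vs limit 540 → not met
2. errors-and-omissions coverage $2,100,000 < $2,175,000 → not met
3. condition 'manages more than $100 million' holds; client complaints pending 1 > 0 → not met
4. condition 'uses solicitors' holds; business-continuity plan absent → not met
5. material compliance findings open 3 > 2 → not met
6. compliance program review 58 days ago vs limit 90 → met
7. condition 'has custody of client assets' holds; designated compliance officers 4 ≥ 2 → met
8. fidelity bond $325,000 < $375,000 → not met
9. best-execution review 173 days ago vs limit 180 → met
10. cybersecurity assessment 281 days ago vs limit 270 → not met
Not met: 7 of 10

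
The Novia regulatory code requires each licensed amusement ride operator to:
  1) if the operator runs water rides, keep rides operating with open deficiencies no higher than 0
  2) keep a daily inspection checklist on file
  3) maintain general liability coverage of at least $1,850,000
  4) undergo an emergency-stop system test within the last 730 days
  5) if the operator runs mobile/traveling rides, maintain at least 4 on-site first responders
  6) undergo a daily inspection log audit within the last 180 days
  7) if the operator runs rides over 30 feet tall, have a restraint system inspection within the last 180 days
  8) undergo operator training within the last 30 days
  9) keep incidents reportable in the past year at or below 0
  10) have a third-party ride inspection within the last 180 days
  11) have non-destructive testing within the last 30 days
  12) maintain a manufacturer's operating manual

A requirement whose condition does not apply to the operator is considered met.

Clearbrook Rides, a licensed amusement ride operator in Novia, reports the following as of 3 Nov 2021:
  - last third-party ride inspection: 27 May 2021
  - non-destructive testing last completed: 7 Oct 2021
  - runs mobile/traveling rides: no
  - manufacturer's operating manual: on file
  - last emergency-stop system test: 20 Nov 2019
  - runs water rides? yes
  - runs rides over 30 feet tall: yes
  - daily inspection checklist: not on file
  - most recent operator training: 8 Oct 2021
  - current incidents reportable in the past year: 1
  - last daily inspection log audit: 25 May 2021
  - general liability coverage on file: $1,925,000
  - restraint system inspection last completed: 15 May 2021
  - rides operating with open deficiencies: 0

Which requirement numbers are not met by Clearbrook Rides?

2, 9

1. condition 'runs water rides' holds; rides operating with open deficiencies 0 ≤ 0 → met
2. daily inspection checklist absent → not met
3. general liability coverage $1,925,000 ≥ $1,850,000 → met
4. emergency-stop system test 714 days ago vs limit 730 → met
5. condition 'runs mobile/traveling rides' does not hold → requirement n/a → met
6. daily inspection log audit 162 days ago vs limit 180 → met
7. condition 'runs rides over 30 feet tall' holds; restraint system inspection 172 days ago vs limit 180 → met
8. operator training 26 days ago vs limit 30 → met
9. incidents reportable in the past year 1 > 0 → not met
10. third-party ride inspection 160 days ago vs limit 180 → met
11. non-destructive testing 27 days ago vs limit 30 → met
12. manufacturer's operating manual present → met
Not met: 2, 9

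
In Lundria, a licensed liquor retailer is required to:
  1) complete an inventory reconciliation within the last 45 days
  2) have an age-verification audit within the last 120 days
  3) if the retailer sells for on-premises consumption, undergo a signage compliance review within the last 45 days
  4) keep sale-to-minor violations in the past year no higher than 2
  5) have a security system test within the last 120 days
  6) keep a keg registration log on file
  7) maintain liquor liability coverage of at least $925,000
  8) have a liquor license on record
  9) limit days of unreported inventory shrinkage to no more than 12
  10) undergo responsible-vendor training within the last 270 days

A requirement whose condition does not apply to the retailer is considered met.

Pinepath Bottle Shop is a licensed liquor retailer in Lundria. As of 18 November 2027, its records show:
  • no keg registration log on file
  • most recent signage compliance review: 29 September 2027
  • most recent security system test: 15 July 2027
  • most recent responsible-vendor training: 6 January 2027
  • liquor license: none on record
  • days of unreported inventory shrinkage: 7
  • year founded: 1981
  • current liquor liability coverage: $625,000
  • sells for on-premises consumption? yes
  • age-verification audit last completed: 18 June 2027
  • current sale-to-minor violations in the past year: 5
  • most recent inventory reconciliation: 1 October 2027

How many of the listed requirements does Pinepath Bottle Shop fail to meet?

9

1. inventory reconciliation 48 days ago vs limit 45 → not met
2. age-verification audit 153 days ago vs limit 120 → not met
3. condition 'sells for on-premises consumption' holds; signage compliance review 50 days ago vs limit 45 → not met
4. sale-to-minor violations in the past year 5 > 2 → not met
5. security system test 126 days ago vs limit 120 → not met
6. keg registration log absent → not met
7. liquor liability coverage $625,000 < $925,000 → not met
8. liquor license absent → not met
9. days of unreported inventory shrinkage 7 ≤ 12 → met
10. responsible-vendor training 316 days ago vs limit 270 → not met
Not met: 9 of 10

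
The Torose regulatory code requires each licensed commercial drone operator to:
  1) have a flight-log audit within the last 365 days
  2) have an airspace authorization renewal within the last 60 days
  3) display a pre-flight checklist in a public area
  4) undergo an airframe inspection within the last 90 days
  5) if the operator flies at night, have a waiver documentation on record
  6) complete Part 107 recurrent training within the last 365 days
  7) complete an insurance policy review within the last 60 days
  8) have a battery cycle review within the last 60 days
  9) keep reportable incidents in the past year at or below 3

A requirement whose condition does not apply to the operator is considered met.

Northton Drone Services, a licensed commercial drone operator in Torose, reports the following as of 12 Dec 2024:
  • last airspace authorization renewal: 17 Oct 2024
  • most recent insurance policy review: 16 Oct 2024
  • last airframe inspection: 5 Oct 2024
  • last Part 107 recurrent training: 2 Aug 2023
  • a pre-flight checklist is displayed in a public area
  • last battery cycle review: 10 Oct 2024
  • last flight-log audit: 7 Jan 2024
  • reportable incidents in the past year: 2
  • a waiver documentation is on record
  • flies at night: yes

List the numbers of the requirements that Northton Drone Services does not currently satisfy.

6, 8

1. flight-log audit 340 days ago vs limit 365 → met
2. airspace authorization renewal 56 days ago vs limit 60 → met
3. pre-flight checklist present → met
4. airframe inspection 68 days ago vs limit 90 → met
5. condition 'flies at night' holds; waiver documentation present → met
6. Part 107 recurrent training 498 days ago vs limit 365 → not met
7. insurance policy review 57 days ago vs limit 60 → met
8. battery cycle review 63 days ago vs limit 60 → not met
9. reportable incidents in the past year 2 ≤ 3 → met
Not met: 6, 8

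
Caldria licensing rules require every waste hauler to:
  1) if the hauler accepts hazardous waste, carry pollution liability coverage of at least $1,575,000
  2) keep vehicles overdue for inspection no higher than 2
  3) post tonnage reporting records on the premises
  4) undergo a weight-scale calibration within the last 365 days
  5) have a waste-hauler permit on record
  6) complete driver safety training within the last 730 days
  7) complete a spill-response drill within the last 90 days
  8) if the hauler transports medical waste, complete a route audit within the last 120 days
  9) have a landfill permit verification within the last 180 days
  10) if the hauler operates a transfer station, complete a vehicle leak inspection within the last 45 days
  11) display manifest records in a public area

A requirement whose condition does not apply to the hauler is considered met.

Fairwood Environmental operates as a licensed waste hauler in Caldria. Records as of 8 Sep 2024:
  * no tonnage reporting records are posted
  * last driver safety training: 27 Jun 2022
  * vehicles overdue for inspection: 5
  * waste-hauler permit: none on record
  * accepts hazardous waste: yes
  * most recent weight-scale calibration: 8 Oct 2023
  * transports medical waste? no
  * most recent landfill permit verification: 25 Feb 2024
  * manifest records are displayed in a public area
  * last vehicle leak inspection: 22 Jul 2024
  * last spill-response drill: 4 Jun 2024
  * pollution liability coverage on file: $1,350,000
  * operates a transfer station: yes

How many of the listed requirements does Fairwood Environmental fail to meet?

8

1. condition 'accepts hazardous waste' holds; pollution liability coverage $1,350,000 < $1,575,000 → not met
2. vehicles overdue for inspection 5 > 2 → not met
3. tonnage reporting records absent → not met
4. weight-scale calibration 336 days ago vs limit 365 → met
5. waste-hauler permit absent → not met
6. driver safety training 804 days ago vs limit 730 → not met
7. spill-response drill 96 days ago vs limit 90 → not met
8. condition 'transports medical waste' does not hold → requirement n/a → met
9. landfill permit verification 196 days ago vs limit 180 → not met
10. condition 'operates a transfer station' holds; vehicle leak inspection 48 days ago vs limit 45 → not met
11. manifest records present → met
Not met: 8 of 11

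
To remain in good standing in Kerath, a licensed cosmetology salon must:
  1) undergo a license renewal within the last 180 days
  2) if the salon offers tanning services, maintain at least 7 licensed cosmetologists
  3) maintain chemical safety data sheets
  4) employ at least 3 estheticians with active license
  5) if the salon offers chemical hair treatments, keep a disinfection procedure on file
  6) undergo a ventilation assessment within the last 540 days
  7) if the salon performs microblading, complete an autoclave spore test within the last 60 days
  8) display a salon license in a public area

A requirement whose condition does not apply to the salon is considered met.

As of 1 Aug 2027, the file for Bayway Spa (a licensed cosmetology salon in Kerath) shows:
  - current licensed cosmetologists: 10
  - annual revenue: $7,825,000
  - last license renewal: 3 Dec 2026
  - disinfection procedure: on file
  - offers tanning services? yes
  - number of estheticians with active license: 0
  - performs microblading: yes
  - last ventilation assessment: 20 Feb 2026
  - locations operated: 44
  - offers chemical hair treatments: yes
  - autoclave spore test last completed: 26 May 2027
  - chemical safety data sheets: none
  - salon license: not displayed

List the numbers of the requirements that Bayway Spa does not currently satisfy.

1, 3, 4, 7, 8

1. license renewal 241 days ago vs limit 180 → not met
2. condition 'offers tanning services' holds; licensed cosmetologists 10 ≥ 7 → met
3. chemical safety data sheets absent → not met
4. estheticians with active license 0 < 3 → not met
5. condition 'offers chemical hair treatments' holds; disinfection procedure present → met
6. ventilation assessment 527 days ago vs limit 540 → met
7. condition 'performs microblading' holds; autoclave spore test 67 days ago vs limit 60 → not met
8. salon license absent → not met
Not met: 1, 3, 4, 7, 8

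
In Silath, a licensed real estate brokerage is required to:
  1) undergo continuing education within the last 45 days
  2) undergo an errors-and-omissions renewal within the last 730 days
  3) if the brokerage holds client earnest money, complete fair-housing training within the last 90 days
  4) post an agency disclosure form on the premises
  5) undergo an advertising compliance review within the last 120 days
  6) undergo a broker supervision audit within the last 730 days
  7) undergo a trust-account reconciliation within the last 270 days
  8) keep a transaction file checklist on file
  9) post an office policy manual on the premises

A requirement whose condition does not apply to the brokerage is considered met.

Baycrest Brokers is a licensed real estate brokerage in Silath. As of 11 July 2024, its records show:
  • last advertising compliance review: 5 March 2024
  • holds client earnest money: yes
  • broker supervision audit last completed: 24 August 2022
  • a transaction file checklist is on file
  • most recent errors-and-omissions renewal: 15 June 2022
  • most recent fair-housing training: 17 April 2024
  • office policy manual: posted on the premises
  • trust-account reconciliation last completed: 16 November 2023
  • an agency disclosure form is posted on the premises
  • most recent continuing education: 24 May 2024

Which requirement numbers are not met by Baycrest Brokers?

1, 2, 5

1. continuing education 48 days ago vs limit 45 → not met
2. errors-and-omissions renewal 757 days ago vs limit 730 → not met
3. condition 'holds client earnest money' holds; fair-housing training 85 days ago vs limit 90 → met
4. agency disclosure form present → met
5. advertising compliance review 128 days ago vs limit 120 → not met
6. broker supervision audit 687 days ago vs limit 730 → met
7. trust-account reconciliation 238 days ago vs limit 270 → met
8. transaction file checklist present → met
9. office policy manual present → met
Not met: 1, 2, 5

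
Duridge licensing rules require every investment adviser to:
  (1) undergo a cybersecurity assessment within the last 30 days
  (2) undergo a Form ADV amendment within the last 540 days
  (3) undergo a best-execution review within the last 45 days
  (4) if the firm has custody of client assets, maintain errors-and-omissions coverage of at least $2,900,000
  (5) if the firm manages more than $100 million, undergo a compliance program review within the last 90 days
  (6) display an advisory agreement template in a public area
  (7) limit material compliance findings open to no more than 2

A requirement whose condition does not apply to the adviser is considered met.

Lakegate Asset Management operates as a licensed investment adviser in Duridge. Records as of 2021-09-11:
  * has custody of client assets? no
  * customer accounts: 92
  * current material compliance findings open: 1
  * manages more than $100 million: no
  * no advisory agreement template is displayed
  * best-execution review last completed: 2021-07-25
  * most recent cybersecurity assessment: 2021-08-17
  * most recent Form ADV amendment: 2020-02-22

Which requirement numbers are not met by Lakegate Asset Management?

1. cybersecurity assessment 25 days ago vs limit 30 → met
2. Form ADV amendment 567 days ago vs limit 540 → not met
3. best-execution review 48 days ago vs limit 45 → not met
4. condition 'has custody of client assets' does not hold → requirement n/a → met
5. condition 'manages more than $100 million' does not hold → requirement n/a → met
6. advisory agreement template absent → not met
7. material compliance findings open 1 ≤ 2 → met
Not met: 2, 3, 6

2, 3, 6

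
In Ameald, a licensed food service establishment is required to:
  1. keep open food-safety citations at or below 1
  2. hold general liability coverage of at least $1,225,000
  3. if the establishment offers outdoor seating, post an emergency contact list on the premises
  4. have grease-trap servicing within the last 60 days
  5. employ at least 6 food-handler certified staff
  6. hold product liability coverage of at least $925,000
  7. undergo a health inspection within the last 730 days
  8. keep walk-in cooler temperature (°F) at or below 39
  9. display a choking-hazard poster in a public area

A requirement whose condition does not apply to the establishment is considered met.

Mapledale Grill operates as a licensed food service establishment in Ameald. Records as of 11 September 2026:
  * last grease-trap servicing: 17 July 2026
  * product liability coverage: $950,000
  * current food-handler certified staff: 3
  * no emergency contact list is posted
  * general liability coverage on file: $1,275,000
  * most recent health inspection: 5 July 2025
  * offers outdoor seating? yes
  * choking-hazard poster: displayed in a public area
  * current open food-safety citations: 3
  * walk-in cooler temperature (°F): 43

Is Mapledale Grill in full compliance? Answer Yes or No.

No

1. open food-safety citations 3 > 1 → not met
2. general liability coverage $1,275,000 ≥ $1,225,000 → met
3. condition 'offers outdoor seating' holds; emergency contact list absent → not met
4. grease-trap servicing 56 days ago vs limit 60 → met
5. food-handler certified staff 3 < 6 → not met
6. product liability coverage $950,000 ≥ $925,000 → met
7. health inspection 433 days ago vs limit 730 → met
8. walk-in cooler temperature (°F) 43 > 39 → not met
9. choking-hazard poster present → met
Not met: 1, 3, 5, 8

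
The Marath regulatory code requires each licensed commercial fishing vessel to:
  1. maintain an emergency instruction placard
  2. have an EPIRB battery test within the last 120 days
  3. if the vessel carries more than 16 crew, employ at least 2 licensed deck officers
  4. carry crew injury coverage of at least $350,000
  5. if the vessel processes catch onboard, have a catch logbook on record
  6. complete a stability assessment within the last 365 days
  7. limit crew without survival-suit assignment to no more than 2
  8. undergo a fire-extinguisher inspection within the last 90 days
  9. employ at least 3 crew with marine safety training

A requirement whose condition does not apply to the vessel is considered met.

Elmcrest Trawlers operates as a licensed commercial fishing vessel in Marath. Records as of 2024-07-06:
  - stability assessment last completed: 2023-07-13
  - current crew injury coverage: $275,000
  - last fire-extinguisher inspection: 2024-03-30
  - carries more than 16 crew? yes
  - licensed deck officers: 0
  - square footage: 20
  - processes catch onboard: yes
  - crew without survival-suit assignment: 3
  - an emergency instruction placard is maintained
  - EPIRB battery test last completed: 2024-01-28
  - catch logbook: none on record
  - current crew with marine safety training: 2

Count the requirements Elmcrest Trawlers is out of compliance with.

7

1. emergency instruction placard present → met
2. EPIRB battery test 160 days ago vs limit 120 → not met
3. condition 'carries more than 16 crew' holds; licensed deck officers 0 < 2 → not met
4. crew injury coverage $275,000 < $350,000 → not met
5. condition 'processes catch onboard' holds; catch logbook absent → not met
6. stability assessment 359 days ago vs limit 365 → met
7. crew without survival-suit assignment 3 > 2 → not met
8. fire-extinguisher inspection 98 days ago vs limit 90 → not met
9. crew with marine safety training 2 < 3 → not met
Not met: 7 of 9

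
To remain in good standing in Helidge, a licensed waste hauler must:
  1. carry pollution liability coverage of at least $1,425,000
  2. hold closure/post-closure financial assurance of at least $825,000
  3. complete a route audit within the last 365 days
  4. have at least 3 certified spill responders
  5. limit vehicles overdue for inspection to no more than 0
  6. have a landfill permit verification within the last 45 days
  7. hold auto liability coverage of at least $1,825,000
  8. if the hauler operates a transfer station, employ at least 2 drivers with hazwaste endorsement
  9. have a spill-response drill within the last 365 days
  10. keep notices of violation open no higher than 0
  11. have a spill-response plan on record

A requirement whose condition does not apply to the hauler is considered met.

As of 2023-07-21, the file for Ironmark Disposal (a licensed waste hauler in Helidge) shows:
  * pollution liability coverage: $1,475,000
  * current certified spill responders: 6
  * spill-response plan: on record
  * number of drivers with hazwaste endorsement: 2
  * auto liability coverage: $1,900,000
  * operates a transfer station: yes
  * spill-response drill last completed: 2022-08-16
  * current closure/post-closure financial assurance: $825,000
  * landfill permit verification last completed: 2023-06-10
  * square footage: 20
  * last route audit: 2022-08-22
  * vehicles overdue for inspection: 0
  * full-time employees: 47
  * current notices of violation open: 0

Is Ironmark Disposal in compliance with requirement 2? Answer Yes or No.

2. closure/post-closure financial assurance $825,000 ≥ $825,000 → met

Yes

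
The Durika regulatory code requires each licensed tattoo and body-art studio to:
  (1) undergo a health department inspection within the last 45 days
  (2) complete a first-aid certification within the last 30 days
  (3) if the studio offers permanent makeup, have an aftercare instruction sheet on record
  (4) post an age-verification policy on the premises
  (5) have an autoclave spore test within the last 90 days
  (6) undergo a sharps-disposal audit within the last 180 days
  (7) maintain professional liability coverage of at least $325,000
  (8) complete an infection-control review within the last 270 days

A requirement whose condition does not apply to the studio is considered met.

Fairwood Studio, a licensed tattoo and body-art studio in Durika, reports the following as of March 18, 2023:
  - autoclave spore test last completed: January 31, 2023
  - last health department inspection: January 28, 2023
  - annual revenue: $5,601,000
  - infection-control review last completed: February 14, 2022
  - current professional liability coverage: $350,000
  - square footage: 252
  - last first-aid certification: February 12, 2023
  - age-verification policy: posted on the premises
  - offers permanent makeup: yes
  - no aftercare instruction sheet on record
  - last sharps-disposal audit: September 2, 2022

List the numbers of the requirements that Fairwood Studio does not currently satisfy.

1, 2, 3, 6, 8

1. health department inspection 49 days ago vs limit 45 → not met
2. first-aid certification 34 days ago vs limit 30 → not met
3. condition 'offers permanent makeup' holds; aftercare instruction sheet absent → not met
4. age-verification policy present → met
5. autoclave spore test 46 days ago vs limit 90 → met
6. sharps-disposal audit 197 days ago vs limit 180 → not met
7. professional liability coverage $350,000 ≥ $325,000 → met
8. infection-control review 397 days ago vs limit 270 → not met
Not met: 1, 2, 3, 6, 8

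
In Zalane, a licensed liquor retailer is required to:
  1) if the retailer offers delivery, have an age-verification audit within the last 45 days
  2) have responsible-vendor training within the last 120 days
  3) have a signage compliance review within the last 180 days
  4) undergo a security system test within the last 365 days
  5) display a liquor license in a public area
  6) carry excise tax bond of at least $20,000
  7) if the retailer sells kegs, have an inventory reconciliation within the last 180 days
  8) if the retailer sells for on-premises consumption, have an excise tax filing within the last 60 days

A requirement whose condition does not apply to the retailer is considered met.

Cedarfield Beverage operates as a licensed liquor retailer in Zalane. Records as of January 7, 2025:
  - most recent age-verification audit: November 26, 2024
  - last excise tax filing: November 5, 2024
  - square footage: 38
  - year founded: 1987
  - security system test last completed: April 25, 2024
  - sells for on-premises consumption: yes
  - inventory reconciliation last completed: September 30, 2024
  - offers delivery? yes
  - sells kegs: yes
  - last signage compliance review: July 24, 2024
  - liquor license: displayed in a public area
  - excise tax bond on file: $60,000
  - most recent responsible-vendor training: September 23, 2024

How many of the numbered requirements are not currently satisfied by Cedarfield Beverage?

1

1. condition 'offers delivery' holds; age-verification audit 42 days ago vs limit 45 → met
2. responsible-vendor training 106 days ago vs limit 120 → met
3. signage compliance review 167 days ago vs limit 180 → met
4. security system test 257 days ago vs limit 365 → met
5. liquor license present → met
6. excise tax bond $60,000 ≥ $20,000 → met
7. condition 'sells kegs' holds; inventory reconciliation 99 days ago vs limit 180 → met
8. condition 'sells for on-premises consumption' holds; excise tax filing 63 days ago vs limit 60 → not met
Not met: 1 of 8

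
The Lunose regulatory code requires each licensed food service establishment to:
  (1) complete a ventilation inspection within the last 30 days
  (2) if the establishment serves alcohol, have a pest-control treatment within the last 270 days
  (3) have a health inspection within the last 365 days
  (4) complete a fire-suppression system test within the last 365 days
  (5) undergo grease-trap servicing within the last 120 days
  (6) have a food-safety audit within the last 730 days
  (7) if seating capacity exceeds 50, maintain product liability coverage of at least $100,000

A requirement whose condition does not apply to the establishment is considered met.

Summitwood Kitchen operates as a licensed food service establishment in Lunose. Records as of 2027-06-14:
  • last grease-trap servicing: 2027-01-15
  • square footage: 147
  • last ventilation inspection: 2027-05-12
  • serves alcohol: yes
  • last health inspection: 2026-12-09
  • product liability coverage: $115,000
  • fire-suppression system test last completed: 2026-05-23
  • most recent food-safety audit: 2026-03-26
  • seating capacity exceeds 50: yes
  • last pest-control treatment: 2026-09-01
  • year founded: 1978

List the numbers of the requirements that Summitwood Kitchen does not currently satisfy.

1, 2, 4, 5

1. ventilation inspection 33 days ago vs limit 30 → not met
2. condition 'serves alcohol' holds; pest-control treatment 286 days ago vs limit 270 → not met
3. health inspection 187 days ago vs limit 365 → met
4. fire-suppression system test 387 days ago vs limit 365 → not met
5. grease-trap servicing 150 days ago vs limit 120 → not met
6. food-safety audit 445 days ago vs limit 730 → met
7. condition 'seating capacity exceeds 50' holds; product liability coverage $115,000 ≥ $100,000 → met
Not met: 1, 2, 4, 5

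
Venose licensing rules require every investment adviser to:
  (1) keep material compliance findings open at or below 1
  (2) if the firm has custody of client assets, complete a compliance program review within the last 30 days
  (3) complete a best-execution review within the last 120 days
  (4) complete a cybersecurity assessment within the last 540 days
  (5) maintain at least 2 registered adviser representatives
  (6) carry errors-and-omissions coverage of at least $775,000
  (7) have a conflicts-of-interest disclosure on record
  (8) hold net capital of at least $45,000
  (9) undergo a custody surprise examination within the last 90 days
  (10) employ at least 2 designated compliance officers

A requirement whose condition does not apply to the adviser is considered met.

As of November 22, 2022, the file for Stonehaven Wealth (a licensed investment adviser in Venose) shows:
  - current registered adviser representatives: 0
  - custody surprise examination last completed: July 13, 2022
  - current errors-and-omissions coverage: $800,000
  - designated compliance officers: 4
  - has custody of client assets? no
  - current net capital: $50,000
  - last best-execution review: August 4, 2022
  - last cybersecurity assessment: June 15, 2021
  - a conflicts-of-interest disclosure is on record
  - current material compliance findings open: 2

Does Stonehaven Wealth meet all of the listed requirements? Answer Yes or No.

1. material compliance findings open 2 > 1 → not met
2. condition 'has custody of client assets' does not hold → requirement n/a → met
3. best-execution review 110 days ago vs limit 120 → met
4. cybersecurity assessment 525 days ago vs limit 540 → met
5. registered adviser representatives 0 < 2 → not met
6. errors-and-omissions coverage $800,000 ≥ $775,000 → met
7. conflicts-of-interest disclosure present → met
8. net capital $50,000 ≥ $45,000 → met
9. custody surprise examination 132 days ago vs limit 90 → not met
10. designated compliance officers 4 ≥ 2 → met
Not met: 1, 5, 9

No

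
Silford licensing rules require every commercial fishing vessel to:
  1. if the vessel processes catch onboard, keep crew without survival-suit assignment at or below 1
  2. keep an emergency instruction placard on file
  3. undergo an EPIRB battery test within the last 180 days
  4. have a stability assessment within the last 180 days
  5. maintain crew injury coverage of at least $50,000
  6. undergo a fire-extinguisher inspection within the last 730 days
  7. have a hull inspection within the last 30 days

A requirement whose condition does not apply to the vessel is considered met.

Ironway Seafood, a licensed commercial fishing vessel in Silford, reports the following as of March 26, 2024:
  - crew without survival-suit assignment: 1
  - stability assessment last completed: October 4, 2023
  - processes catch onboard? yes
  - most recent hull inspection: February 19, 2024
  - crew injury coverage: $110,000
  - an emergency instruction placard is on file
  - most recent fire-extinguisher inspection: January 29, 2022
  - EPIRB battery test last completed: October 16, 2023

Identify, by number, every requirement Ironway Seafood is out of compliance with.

6, 7

1. condition 'processes catch onboard' holds; crew without survival-suit assignment 1 ≤ 1 → met
2. emergency instruction placard present → met
3. EPIRB battery test 162 days ago vs limit 180 → met
4. stability assessment 174 days ago vs limit 180 → met
5. crew injury coverage $110,000 ≥ $50,000 → met
6. fire-extinguisher inspection 787 days ago vs limit 730 → not met
7. hull inspection 36 days ago vs limit 30 → not met
Not met: 6, 7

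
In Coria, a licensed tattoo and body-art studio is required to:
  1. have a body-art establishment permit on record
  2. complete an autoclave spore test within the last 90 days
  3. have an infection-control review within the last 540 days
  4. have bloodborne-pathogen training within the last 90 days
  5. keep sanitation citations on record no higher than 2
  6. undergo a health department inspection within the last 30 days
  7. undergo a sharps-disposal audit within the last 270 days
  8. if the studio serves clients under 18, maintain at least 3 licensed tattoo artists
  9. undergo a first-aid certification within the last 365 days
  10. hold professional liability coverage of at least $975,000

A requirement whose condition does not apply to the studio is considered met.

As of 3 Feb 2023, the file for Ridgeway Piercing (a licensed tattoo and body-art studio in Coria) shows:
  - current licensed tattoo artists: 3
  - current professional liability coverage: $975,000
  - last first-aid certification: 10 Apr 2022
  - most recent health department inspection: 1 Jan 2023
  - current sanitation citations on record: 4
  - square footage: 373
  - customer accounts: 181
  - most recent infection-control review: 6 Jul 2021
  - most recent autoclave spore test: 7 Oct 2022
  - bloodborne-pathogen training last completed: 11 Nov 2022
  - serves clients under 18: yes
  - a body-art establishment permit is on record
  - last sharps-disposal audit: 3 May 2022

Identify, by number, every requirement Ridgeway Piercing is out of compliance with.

1. body-art establishment permit present → met
2. autoclave spore test 119 days ago vs limit 90 → not met
3. infection-control review 577 days ago vs limit 540 → not met
4. bloodborne-pathogen training 84 days ago vs limit 90 → met
5. sanitation citations on record 4 > 2 → not met
6. health department inspection 33 days ago vs limit 30 → not met
7. sharps-disposal audit 276 days ago vs limit 270 → not met
8. condition 'serves clients under 18' holds; licensed tattoo artists 3 ≥ 3 → met
9. first-aid certification 299 days ago vs limit 365 → met
10. professional liability coverage $975,000 ≥ $975,000 → met
Not met: 2, 3, 5, 6, 7

2, 3, 5, 6, 7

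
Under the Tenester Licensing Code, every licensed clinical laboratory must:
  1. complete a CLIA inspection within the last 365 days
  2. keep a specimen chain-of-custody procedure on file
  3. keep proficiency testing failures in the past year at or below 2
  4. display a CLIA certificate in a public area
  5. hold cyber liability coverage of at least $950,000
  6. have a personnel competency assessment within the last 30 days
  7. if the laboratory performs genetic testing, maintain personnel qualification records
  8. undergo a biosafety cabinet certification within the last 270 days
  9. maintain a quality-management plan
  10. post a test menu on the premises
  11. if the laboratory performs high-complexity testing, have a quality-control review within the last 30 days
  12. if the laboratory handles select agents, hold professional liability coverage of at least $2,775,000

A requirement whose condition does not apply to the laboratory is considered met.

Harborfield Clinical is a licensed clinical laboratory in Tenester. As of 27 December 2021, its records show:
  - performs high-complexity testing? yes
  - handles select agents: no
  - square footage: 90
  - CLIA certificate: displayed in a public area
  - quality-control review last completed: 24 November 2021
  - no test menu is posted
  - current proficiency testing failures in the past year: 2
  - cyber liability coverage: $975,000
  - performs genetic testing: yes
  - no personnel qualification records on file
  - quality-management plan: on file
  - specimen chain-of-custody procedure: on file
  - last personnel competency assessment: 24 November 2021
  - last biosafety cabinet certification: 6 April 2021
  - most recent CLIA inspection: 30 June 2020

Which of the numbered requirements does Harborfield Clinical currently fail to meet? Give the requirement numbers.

1. CLIA inspection 545 days ago vs limit 365 → not met
2. specimen chain-of-custody procedure present → met
3. proficiency testing failures in the past year 2 ≤ 2 → met
4. CLIA certificate present → met
5. cyber liability coverage $975,000 ≥ $950,000 → met
6. personnel competency assessment 33 days ago vs limit 30 → not met
7. condition 'performs genetic testing' holds; personnel qualification records absent → not met
8. biosafety cabinet certification 265 days ago vs limit 270 → met
9. quality-management plan present → met
10. test menu absent → not met
11. condition 'performs high-complexity testing' holds; quality-control review 33 days ago vs limit 30 → not met
12. condition 'handles select agents' does not hold → requirement n/a → met
Not met: 1, 6, 7, 10, 11

1, 6, 7, 10, 11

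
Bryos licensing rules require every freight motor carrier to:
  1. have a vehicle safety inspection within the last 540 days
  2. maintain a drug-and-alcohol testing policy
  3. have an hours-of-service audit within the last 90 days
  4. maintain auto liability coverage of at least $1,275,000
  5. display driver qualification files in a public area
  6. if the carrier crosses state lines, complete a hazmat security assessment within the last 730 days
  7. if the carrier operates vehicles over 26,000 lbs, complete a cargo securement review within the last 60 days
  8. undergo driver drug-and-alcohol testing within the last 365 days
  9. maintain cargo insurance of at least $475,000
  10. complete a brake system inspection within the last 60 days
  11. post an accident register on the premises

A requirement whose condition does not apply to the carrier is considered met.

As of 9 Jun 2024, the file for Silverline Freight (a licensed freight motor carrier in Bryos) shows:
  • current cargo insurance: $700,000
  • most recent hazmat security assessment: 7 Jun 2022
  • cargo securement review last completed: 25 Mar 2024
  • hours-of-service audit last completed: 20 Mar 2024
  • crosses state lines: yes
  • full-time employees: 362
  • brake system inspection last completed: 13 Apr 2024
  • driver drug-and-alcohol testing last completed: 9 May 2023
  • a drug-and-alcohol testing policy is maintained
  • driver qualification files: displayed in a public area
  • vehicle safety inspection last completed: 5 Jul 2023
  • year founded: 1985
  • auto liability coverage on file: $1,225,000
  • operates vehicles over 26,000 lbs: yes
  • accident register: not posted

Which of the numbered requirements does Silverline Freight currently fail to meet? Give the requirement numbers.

1. vehicle safety inspection 340 days ago vs limit 540 → met
2. drug-and-alcohol testing policy present → met
3. hours-of-service audit 81 days ago vs limit 90 → met
4. auto liability coverage $1,225,000 < $1,275,000 → not met
5. driver qualification files present → met
6. condition 'crosses state lines' holds; hazmat security assessment 733 days ago vs limit 730 → not met
7. condition 'operates vehicles over 26,000 lbs' holds; cargo securement review 76 days ago vs limit 60 → not met
8. driver drug-and-alcohol testing 397 days ago vs limit 365 → not met
9. cargo insurance $700,000 ≥ $475,000 → met
10. brake system inspection 57 days ago vs limit 60 → met
11. accident register absent → not met
Not met: 4, 6, 7, 8, 11

4, 6, 7, 8, 11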